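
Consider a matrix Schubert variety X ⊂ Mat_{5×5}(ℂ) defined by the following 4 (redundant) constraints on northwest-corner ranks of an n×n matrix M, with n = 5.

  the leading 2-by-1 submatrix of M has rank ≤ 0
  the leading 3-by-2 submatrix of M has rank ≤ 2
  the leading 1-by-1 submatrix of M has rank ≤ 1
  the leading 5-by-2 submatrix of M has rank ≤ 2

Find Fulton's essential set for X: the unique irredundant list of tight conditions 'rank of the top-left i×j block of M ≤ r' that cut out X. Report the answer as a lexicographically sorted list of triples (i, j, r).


Propagating the 4 rank bounds to every northwest block:

  row 1: 0, 1, 1, 1, 1
  row 2: 0, 1, 2, 2, 2
  row 3: 1, 2, 3, 3, 3
  row 4: 1, 2, 3, 4, 4
  row 5: 1, 2, 3, 4, 5

hence w(1..5) = (2, 3, 1, 4, 5).

1 SE-corner of the 2-cell Rothe diagram gives Ess(w):

[(2, 1, 0)]


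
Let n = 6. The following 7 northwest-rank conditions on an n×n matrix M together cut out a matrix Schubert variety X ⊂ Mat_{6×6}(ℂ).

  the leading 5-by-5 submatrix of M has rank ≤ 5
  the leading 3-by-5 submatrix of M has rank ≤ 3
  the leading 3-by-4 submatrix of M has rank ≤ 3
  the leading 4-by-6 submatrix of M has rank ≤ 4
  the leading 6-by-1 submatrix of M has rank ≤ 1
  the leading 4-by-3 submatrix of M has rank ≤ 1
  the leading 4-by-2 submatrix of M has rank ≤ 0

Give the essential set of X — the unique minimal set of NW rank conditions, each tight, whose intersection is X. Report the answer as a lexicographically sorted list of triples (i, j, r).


The tightest implied rank at each (i,j), from the 7 conditions:

  0 0 1 1 1 1
  0 0 1 2 2 2
  0 0 1 2 3 3
  0 0 1 2 3 4
  1 1 2 3 4 5
  1 2 3 4 5 6

giving w = (3, 4, 5, 6, 1, 2) via Δ²R.

ℓ(w)=8; the 1 essential cell (i,j,r):

[(4, 2, 0)]


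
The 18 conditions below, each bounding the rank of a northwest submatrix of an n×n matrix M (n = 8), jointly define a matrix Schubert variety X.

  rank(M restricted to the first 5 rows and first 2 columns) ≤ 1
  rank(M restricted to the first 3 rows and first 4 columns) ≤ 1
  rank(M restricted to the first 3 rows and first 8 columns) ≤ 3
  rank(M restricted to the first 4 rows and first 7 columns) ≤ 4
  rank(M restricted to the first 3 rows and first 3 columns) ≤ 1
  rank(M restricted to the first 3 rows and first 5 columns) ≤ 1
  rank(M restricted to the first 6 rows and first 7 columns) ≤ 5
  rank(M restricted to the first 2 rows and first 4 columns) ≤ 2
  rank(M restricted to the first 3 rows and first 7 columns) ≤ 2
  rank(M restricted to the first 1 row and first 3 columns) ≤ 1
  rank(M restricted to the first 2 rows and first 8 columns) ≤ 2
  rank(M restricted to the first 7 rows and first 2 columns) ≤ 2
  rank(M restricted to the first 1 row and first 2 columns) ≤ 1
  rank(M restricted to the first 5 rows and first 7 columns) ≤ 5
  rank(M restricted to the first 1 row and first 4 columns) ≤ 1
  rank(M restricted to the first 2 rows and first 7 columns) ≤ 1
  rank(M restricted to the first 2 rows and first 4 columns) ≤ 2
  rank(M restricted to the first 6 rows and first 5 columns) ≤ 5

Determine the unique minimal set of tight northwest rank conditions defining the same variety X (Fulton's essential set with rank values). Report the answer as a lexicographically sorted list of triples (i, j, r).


The tightest implied rank at each (i,j), from the 18 conditions:

  row 1: 1, 1, 1, 1, 1, 1, 1, 1
  row 2: 1, 1, 1, 1, 1, 1, 1, 2
  row 3: 1, 1, 1, 1, 1, 2, 2, 3
  row 4: 1, 1, 2, 2, 2, 3, 3, 4
  row 5: 1, 1, 2, 3, 3, 4, 4, 5
  row 6: 1, 2, 3, 4, 4, 5, 5, 6
  row 7: 1, 2, 3, 4, 5, 6, 6, 7
  row 8: 1, 2, 3, 4, 5, 6, 7, 8

giving w = (1, 8, 6, 3, 4, 2, 5, 7) via Δ²R.

3 SE-corners of the 12-cell Rothe diagram give Ess(w):

[(2, 7, 1), (3, 5, 1), (5, 2, 1)]


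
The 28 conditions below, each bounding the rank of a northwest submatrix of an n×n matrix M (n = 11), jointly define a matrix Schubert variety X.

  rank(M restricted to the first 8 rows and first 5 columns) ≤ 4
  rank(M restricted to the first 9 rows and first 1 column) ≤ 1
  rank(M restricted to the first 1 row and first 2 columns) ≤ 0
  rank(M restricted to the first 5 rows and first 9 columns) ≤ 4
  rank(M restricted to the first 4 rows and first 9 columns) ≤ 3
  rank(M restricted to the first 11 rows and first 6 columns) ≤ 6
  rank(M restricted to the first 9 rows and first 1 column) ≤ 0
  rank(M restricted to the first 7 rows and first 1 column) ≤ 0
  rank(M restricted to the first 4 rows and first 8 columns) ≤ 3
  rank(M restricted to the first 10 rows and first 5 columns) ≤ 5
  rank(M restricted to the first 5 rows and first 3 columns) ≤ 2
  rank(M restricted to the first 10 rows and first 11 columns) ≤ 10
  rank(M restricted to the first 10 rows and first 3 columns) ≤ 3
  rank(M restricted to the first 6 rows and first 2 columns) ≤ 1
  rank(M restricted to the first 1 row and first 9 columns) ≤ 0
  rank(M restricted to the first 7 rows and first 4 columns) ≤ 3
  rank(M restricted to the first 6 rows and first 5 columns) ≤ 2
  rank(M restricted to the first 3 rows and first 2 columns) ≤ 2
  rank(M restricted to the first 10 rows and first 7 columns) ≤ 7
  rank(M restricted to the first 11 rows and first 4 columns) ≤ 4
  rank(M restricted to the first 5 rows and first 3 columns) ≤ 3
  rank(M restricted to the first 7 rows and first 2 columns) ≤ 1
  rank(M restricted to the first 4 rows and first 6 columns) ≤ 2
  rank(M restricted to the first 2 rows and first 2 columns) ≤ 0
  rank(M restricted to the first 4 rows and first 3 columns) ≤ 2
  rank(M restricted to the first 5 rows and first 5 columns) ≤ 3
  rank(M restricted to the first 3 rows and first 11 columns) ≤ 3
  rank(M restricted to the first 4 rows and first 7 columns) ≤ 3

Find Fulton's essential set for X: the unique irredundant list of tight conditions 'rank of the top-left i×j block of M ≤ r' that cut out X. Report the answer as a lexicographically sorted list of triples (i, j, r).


Rank table r_w(11×11) implied by the 28 constraints:

  row 1: 0 0 0 0 0 0 0 0 0 1 1
  row 2: 0 0 1 1 1 1 1 1 1 2 2
  row 3: 0 1 2 2 2 2 2 2 2 3 3
  row 4: 0 1 2 2 2 2 3 3 3 4 4
  row 5: 0 1 2 2 2 3 4 4 4 5 5
  row 6: 0 1 2 2 2 3 4 5 5 6 6
  row 7: 0 1 2 3 3 4 5 6 6 7 7
  row 8: 0 1 2 3 4 5 6 7 7 8 8
  row 9: 0 1 2 3 4 5 6 7 8 9 9
  row 10: 1 2 3 4 5 6 7 8 9 10 10
  row 11: 1 2 3 4 5 6 7 8 9 10 11

reading off 1-entries of Δ²R: w = (10, 3, 2, 7, 6, 8, 4, 5, 9, 1, 11).

|D(w)|=25, |Ess(w)|=5:

[(1, 9, 0), (2, 2, 0), (4, 6, 2), (6, 5, 2), (9, 1, 0)]


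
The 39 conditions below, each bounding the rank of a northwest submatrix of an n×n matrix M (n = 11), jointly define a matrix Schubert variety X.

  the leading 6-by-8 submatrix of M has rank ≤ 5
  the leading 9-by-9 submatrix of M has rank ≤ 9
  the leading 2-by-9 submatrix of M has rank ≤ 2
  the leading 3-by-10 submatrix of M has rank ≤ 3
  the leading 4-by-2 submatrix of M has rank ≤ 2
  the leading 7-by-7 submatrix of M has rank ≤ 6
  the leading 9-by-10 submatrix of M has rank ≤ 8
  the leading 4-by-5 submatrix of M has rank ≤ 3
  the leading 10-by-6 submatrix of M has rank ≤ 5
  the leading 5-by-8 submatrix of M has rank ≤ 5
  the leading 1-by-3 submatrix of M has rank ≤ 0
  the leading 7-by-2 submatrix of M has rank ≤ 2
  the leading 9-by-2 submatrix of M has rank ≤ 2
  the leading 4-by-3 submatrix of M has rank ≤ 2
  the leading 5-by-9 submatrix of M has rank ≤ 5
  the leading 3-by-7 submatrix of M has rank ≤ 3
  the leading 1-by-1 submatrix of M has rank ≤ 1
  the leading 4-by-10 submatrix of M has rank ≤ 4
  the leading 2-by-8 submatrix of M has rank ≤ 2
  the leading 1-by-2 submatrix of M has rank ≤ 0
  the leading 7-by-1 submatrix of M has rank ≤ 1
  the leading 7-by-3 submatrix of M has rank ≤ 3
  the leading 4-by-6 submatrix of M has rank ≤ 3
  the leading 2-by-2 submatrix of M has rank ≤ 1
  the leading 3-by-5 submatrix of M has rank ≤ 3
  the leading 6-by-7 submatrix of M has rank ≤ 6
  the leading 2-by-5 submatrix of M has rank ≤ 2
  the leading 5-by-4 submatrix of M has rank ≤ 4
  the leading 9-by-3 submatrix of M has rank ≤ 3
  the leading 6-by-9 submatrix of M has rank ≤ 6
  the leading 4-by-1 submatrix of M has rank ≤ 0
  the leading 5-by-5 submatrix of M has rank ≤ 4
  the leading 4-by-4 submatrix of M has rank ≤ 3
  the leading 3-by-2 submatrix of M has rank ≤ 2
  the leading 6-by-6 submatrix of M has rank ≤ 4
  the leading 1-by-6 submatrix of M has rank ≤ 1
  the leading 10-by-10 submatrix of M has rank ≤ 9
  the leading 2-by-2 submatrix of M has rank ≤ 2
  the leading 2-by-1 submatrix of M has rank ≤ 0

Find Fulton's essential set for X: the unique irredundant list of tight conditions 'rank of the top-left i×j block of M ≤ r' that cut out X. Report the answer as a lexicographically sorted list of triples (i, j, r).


Computing R[i][j] = min implied NW-rank bound (n=11, 39 conditions):

  0  0  0  1  1  1  1  1  1  1  1
  0  1  1  2  2  2  2  2  2  2  2
  0  1  2  3  3  3  3  3  3  3  3
  0  1  2  3  3  3  4  4  4  4  4
  1  2  3  4  4  4  5  5  5  5  5
  1  2  3  4  4  4  5  5  6  6  6
  1  2  3  4  5  5  6  6  7  7  7
  1  2  3  4  5  5  6  7  8  8  8
  1  2  3  4  5  5  6  7  8  8  9
  1  2  3  4  5  5  6  7  8  9  10
  1  2  3  4  5  6  7  8  9  10  11

second differences of R give the permutation w = (4, 2, 3, 7, 1, 9, 5, 8, 11, 10, 6).

Rothe diagram D(w) (15 cells), 7 SE-corners (essential conditions):

[(1, 3, 0), (4, 1, 0), (4, 6, 3), (6, 6, 4), (6, 8, 5), (9, 10, 8), (10, 6, 5)]


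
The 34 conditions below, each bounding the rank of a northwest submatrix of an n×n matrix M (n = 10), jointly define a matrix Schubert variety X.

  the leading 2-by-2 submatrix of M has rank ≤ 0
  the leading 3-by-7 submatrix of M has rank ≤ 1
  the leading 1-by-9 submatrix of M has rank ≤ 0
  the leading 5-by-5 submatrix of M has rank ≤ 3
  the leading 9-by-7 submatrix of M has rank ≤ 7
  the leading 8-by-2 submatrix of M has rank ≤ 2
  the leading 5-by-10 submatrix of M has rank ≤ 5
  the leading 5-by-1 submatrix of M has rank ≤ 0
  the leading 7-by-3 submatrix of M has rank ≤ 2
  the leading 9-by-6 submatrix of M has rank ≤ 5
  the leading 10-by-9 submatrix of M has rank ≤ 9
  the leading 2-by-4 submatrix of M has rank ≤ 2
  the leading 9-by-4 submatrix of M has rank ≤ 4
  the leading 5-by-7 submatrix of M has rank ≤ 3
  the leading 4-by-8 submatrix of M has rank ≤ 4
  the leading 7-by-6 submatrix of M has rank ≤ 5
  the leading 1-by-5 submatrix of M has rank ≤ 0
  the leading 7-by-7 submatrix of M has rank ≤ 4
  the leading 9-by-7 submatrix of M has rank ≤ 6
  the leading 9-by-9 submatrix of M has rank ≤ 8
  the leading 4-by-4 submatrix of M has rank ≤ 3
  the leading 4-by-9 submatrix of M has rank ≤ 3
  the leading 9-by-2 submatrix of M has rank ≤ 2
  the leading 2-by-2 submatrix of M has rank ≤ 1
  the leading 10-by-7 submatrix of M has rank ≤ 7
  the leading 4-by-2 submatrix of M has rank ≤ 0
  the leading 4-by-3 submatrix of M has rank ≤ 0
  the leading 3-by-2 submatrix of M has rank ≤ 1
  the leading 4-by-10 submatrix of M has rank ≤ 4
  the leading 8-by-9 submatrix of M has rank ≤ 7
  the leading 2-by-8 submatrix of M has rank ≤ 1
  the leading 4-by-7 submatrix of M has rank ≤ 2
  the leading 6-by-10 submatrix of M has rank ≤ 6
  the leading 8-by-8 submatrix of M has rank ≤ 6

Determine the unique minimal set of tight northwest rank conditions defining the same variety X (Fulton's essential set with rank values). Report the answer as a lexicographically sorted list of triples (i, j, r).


The tightest implied rank at each (i,j), from the 34 conditions:

  R[1]: 0, 0, 0, 0, 0, 0, 0, 0, 0, 1
  R[2]: 0, 0, 0, 1, 1, 1, 1, 1, 1, 2
  R[3]: 0, 0, 0, 1, 1, 1, 1, 2, 2, 3
  R[4]: 0, 0, 0, 1, 2, 2, 2, 3, 3, 4
  R[5]: 0, 1, 1, 2, 3, 3, 3, 4, 4, 5
  R[6]: 1, 2, 2, 3, 4, 4, 4, 5, 5, 6
  R[7]: 1, 2, 2, 3, 4, 4, 4, 5, 6, 7
  R[8]: 1, 2, 3, 4, 5, 5, 5, 6, 7, 8
  R[9]: 1, 2, 3, 4, 5, 5, 6, 7, 8, 9
  R[10]: 1, 2, 3, 4, 5, 6, 7, 8, 9, 10

hence w(1..10) = (10, 4, 8, 5, 2, 1, 9, 3, 7, 6).

Rothe diagram D(w) (26 cells), 7 SE-corners (essential conditions):

[(1, 9, 0), (3, 7, 1), (4, 3, 0), (5, 1, 0), (7, 3, 2), (7, 7, 4), (9, 6, 5)]


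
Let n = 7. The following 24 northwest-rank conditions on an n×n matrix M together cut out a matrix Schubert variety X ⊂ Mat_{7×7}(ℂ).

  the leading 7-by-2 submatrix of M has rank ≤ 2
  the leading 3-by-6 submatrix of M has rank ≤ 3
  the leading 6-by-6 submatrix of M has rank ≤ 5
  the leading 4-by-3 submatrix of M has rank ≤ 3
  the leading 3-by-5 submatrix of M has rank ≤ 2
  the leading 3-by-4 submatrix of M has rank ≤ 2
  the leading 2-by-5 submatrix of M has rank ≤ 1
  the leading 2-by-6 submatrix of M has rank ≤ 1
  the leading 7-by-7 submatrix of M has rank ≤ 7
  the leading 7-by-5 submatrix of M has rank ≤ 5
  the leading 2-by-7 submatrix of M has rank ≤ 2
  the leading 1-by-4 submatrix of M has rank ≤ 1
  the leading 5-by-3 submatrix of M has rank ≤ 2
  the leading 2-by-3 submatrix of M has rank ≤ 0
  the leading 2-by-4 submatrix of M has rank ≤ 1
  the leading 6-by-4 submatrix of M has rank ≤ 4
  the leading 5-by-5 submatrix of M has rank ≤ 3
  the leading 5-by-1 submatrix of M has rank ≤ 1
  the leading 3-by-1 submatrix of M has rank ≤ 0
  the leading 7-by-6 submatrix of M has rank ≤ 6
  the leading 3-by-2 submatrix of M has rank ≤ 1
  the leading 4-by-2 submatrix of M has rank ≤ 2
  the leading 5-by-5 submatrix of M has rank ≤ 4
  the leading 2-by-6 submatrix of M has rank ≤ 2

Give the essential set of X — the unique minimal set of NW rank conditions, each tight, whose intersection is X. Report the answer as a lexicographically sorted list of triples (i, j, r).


Recovering R(i,j) via the rank-extension bound from the 24 conditions:

  R[1]: 0, 0, 0, 1, 1, 1, 1
  R[2]: 0, 0, 0, 1, 1, 1, 2
  R[3]: 0, 1, 1, 2, 2, 2, 3
  R[4]: 1, 2, 2, 3, 3, 3, 4
  R[5]: 1, 2, 2, 3, 3, 4, 5
  R[6]: 1, 2, 3, 4, 4, 5, 6
  R[7]: 1, 2, 3, 4, 5, 6, 7

so w = (4, 7, 2, 1, 6, 3, 5).

Rothe diagram D(w) (11 cells), 5 SE-corners (essential conditions):

[(2, 3, 0), (2, 6, 1), (3, 1, 0), (5, 3, 2), (5, 5, 3)]


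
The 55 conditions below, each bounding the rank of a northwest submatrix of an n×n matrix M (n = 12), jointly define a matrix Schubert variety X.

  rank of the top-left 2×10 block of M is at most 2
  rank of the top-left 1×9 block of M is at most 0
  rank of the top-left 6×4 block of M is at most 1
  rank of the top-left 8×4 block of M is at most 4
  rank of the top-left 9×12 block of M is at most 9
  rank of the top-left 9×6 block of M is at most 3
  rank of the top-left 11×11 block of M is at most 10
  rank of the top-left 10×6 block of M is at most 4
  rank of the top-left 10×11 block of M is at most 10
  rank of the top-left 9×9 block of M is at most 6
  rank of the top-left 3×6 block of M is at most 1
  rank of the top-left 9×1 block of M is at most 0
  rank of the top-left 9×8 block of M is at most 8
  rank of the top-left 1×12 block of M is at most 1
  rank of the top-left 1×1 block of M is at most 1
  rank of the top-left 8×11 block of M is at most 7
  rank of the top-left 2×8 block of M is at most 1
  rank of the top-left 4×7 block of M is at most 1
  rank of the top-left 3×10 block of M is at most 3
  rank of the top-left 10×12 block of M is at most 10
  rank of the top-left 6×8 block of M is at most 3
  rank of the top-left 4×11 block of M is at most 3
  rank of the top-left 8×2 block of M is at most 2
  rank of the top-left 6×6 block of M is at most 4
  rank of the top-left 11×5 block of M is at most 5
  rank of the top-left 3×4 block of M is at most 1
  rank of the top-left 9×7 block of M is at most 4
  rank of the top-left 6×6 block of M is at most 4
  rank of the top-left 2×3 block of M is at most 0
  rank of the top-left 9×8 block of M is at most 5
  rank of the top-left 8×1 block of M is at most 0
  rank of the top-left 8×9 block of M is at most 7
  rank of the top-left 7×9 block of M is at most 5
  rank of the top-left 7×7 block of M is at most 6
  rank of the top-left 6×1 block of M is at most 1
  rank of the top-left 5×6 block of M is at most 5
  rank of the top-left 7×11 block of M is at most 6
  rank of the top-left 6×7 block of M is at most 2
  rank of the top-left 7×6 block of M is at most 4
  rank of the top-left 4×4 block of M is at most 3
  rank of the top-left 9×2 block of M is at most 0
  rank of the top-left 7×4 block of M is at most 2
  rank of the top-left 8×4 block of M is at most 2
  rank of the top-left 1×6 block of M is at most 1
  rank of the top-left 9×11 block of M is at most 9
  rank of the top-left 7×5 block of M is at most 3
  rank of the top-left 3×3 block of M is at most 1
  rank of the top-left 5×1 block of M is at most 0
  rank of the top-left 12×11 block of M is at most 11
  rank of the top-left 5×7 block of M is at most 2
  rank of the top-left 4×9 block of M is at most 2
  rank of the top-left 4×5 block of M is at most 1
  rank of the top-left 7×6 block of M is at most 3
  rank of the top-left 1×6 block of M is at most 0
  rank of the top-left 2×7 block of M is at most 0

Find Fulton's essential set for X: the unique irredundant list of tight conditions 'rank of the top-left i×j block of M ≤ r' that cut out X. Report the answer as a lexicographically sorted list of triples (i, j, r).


Propagating the 55 rank bounds to every northwest block:

  row 1: 0 0 0 0 0 0 0 0 0 1 1 1
  row 2: 0 0 0 0 0 0 0 1 1 2 2 2
  row 3: 0 0 1 1 1 1 1 2 2 3 3 3
  row 4: 0 0 1 1 1 1 1 2 2 3 3 4
  row 5: 0 0 1 1 2 2 2 3 3 4 4 5
  row 6: 0 0 1 1 2 2 2 3 4 5 5 6
  row 7: 0 0 1 2 3 3 3 4 5 6 6 7
  row 8: 0 0 1 2 3 3 4 5 6 7 7 8
  row 9: 0 0 1 2 3 3 4 5 6 7 8 9
  row 10: 1 1 2 3 4 4 5 6 7 8 9 10
  row 11: 1 2 3 4 5 5 6 7 8 9 10 11
  row 12: 1 2 3 4 5 6 7 8 9 10 11 12

second differences of R give the permutation w = (10, 8, 3, 12, 5, 9, 4, 7, 11, 1, 2, 6).

|D(w)|=42, |Ess(w)|=9:

[(1, 9, 0), (2, 7, 0), (4, 7, 1), (4, 9, 2), (4, 11, 3), (6, 4, 1), (6, 7, 2), (9, 2, 0), (9, 6, 3)]


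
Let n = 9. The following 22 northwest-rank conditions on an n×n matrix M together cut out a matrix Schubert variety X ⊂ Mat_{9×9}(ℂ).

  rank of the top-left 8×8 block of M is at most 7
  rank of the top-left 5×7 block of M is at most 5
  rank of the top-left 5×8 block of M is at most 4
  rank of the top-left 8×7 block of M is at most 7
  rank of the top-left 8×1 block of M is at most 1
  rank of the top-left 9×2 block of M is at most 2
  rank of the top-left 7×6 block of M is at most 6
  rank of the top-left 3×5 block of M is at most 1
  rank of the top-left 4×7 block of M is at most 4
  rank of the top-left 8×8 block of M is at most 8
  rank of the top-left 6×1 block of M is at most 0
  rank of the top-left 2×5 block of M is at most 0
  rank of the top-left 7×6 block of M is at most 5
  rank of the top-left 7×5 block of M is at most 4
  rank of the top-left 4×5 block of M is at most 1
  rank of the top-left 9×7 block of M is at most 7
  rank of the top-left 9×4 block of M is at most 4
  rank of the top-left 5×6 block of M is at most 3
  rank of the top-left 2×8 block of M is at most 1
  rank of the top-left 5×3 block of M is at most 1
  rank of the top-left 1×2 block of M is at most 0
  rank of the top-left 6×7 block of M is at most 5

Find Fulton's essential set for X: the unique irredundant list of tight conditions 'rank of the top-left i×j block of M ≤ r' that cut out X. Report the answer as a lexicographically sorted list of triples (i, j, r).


Rank table r_w(9×9) implied by the 22 constraints:

  i=1: 0 0 0 0 0 1 1 1 1
  i=2: 0 0 0 0 0 1 1 1 2
  i=3: 0 1 1 1 1 2 2 2 3
  i=4: 0 1 1 1 1 2 3 3 4
  i=5: 0 1 1 2 2 3 4 4 5
  i=6: 0 1 2 3 3 4 5 5 6
  i=7: 1 2 3 4 4 5 6 6 7
  i=8: 1 2 3 4 5 6 7 7 8
  i=9: 1 2 3 4 5 6 7 8 9

giving w = (6, 9, 2, 7, 4, 3, 1, 5, 8) via Δ²R.

Rothe diagram D(w) (20 cells), 5 SE-corners (essential conditions):

[(2, 5, 0), (2, 8, 1), (4, 5, 1), (5, 3, 1), (6, 1, 0)]


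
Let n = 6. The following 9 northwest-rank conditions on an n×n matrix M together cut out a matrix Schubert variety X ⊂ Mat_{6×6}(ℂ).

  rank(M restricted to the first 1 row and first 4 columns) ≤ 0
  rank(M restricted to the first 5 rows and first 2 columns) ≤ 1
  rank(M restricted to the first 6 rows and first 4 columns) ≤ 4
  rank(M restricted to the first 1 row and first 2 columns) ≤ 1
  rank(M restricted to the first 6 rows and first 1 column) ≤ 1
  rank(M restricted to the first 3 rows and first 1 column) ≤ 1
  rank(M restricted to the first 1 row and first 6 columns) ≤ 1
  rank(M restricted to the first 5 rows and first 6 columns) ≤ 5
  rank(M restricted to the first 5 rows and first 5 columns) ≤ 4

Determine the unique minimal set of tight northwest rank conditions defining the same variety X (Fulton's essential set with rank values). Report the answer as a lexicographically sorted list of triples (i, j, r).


Reconstructing r_w from the 9 given conditions:

  i=1: 0, 0, 0, 0, 1, 1
  i=2: 1, 1, 1, 1, 2, 2
  i=3: 1, 1, 2, 2, 3, 3
  i=4: 1, 1, 2, 3, 4, 4
  i=5: 1, 1, 2, 3, 4, 5
  i=6: 1, 2, 3, 4, 5, 6

so w = (5, 1, 3, 4, 6, 2).

Fulton essential set (2 of the 7 Rothe cells):

[(1, 4, 0), (5, 2, 1)]


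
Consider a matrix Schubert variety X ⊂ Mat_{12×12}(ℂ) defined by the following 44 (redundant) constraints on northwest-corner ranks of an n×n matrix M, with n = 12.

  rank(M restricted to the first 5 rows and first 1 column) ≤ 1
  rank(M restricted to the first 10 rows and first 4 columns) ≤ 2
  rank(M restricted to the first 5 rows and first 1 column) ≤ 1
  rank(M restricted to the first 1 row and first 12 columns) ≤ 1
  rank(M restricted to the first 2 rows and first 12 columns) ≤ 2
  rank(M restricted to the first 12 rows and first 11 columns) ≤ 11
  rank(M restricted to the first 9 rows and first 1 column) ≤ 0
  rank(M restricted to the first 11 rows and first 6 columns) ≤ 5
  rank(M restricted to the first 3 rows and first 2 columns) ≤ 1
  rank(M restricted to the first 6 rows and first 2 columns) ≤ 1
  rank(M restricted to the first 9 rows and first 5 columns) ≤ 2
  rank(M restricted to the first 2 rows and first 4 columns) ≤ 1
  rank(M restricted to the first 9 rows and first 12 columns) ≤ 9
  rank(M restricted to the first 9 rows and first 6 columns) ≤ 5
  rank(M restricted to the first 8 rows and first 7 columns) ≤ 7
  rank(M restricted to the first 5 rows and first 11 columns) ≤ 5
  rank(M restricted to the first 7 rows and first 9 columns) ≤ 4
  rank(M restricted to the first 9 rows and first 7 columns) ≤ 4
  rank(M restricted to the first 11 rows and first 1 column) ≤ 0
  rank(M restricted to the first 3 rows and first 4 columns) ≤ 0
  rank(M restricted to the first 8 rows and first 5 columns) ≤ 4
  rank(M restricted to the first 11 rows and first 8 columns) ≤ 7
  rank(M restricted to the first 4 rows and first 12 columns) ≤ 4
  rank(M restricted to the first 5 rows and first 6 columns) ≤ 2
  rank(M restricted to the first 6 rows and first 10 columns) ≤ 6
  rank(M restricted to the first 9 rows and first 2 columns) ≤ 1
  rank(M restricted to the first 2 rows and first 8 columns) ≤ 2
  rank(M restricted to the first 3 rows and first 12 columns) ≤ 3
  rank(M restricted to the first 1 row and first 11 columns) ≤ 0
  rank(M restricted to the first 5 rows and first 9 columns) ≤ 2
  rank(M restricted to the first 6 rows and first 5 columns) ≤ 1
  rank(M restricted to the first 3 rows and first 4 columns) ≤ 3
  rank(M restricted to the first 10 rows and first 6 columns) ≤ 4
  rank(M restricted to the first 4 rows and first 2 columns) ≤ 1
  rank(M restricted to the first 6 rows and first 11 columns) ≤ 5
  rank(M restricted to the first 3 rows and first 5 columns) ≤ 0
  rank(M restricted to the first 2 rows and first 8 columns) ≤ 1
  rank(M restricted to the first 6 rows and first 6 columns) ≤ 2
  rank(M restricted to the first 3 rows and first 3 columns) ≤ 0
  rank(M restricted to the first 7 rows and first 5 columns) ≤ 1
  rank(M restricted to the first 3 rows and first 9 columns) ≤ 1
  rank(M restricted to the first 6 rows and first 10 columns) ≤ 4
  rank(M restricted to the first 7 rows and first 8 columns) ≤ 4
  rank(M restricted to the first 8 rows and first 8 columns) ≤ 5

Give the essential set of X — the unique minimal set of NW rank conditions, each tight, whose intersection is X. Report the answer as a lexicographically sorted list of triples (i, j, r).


Rank table r_w(12×12) implied by the 44 constraints:

  row 1: 0 | 0 | 0 | 0 | 0 | 0 | 0 | 0 | 0 | 0 | 0 | 1
  row 2: 0 | 0 | 0 | 0 | 0 | 1 | 1 | 1 | 1 | 1 | 1 | 2
  row 3: 0 | 0 | 0 | 0 | 0 | 1 | 1 | 1 | 1 | 2 | 2 | 3
  row 4: 0 | 1 | 1 | 1 | 1 | 2 | 2 | 2 | 2 | 3 | 3 | 4
  row 5: 0 | 1 | 1 | 1 | 1 | 2 | 2 | 2 | 2 | 3 | 4 | 5
  row 6: 0 | 1 | 1 | 1 | 1 | 2 | 3 | 3 | 3 | 4 | 5 | 6
  row 7: 0 | 1 | 1 | 1 | 1 | 2 | 3 | 4 | 4 | 5 | 6 | 7
  row 8: 0 | 1 | 2 | 2 | 2 | 3 | 4 | 5 | 5 | 6 | 7 | 8
  row 9: 0 | 1 | 2 | 2 | 2 | 3 | 4 | 5 | 6 | 7 | 8 | 9
  row 10: 0 | 1 | 2 | 2 | 3 | 4 | 5 | 6 | 7 | 8 | 9 | 10
  row 11: 0 | 1 | 2 | 3 | 4 | 5 | 6 | 7 | 8 | 9 | 10 | 11
  row 12: 1 | 2 | 3 | 4 | 5 | 6 | 7 | 8 | 9 | 10 | 11 | 12

hence w(1..12) = (12, 6, 10, 2, 11, 7, 8, 3, 9, 5, 4, 1).

Rothe diagram D(w) (47 cells), 8 SE-corners (essential conditions):

[(1, 11, 0), (3, 5, 0), (3, 9, 1), (5, 9, 2), (7, 5, 1), (9, 5, 2), (10, 4, 2), (11, 1, 0)]


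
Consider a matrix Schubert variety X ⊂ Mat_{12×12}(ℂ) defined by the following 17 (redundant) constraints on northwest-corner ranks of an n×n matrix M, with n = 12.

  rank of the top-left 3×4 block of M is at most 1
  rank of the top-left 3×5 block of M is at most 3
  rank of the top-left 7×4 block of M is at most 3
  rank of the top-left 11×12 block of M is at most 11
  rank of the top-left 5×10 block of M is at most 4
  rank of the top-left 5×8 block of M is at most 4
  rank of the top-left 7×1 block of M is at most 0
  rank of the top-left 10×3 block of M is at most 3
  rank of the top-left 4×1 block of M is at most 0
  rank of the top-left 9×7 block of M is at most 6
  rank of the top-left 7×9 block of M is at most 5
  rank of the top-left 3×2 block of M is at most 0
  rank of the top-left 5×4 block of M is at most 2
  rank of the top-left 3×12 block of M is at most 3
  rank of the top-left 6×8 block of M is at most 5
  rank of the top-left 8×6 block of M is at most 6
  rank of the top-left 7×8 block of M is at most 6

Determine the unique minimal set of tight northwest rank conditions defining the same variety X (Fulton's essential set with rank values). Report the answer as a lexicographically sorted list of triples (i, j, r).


The tightest implied rank at each (i,j), from the 17 conditions:

  row 1: 0  0  1  1  1  1  1  1  1  1  1  1
  row 2: 0  0  1  1  2  2  2  2  2  2  2  2
  row 3: 0  0  1  1  2  3  3  3  3  3  3  3
  row 4: 0  1  2  2  3  4  4  4  4  4  4  4
  row 5: 0  1  2  2  3  4  4  4  4  4  5  5
  row 6: 0  1  2  3  4  5  5  5  5  5  6  6
  row 7: 0  1  2  3  4  5  5  5  5  6  7  7
  row 8: 1  2  3  4  5  6  6  6  6  7  8  8
  row 9: 1  2  3  4  5  6  6  7  7  8  9  9
  row 10: 1  2  3  4  5  6  7  8  8  9  10  10
  row 11: 1  2  3  4  5  6  7  8  9  10  11  11
  row 12: 1  2  3  4  5  6  7  8  9  10  11  12

so w = (3, 5, 6, 2, 11, 4, 10, 1, 8, 7, 9, 12).

7 SE-corners of the 21-cell Rothe diagram give Ess(w):

[(3, 2, 0), (3, 4, 1), (5, 4, 2), (5, 10, 4), (7, 1, 0), (7, 9, 5), (9, 7, 6)]


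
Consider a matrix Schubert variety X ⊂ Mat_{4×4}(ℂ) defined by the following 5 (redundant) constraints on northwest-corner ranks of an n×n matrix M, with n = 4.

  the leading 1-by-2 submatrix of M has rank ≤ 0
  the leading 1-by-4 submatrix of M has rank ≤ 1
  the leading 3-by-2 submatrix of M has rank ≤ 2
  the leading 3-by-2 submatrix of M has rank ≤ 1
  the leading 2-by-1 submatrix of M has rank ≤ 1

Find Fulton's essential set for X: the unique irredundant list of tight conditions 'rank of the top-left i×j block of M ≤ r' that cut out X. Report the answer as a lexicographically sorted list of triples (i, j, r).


Rank table r_w(4×4) implied by the 5 constraints:

  row 1: 0, 0, 1, 1
  row 2: 1, 1, 2, 2
  row 3: 1, 1, 2, 3
  row 4: 1, 2, 3, 4

hence w(1..4) = (3, 1, 4, 2).

ℓ(w)=3; the 2 essential cells (i,j,r):

[(1, 2, 0), (3, 2, 1)]


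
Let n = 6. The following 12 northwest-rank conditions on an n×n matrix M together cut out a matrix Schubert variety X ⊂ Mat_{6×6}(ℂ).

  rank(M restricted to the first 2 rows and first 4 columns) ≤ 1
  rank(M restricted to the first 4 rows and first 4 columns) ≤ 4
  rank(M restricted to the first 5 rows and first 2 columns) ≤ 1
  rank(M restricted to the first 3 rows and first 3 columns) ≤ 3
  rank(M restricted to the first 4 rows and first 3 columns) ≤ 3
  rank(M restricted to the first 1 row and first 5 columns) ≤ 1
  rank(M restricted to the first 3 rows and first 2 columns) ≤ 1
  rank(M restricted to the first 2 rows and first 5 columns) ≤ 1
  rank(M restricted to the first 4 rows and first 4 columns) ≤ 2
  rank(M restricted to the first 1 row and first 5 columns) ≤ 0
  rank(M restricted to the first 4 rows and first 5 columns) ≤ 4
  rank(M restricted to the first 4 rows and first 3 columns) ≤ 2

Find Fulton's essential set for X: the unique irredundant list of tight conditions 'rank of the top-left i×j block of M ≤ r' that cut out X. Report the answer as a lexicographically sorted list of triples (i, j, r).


Computing R[i][j] = min implied NW-rank bound (n=6, 12 conditions):

  R[1]: 0 0 0 0 0 1
  R[2]: 1 1 1 1 1 2
  R[3]: 1 1 2 2 2 3
  R[4]: 1 1 2 2 3 4
  R[5]: 1 1 2 3 4 5
  R[6]: 1 2 3 4 5 6

so w = (6, 1, 3, 5, 4, 2).

3 SE-corners of the 9-cell Rothe diagram give Ess(w):

[(1, 5, 0), (4, 4, 2), (5, 2, 1)]


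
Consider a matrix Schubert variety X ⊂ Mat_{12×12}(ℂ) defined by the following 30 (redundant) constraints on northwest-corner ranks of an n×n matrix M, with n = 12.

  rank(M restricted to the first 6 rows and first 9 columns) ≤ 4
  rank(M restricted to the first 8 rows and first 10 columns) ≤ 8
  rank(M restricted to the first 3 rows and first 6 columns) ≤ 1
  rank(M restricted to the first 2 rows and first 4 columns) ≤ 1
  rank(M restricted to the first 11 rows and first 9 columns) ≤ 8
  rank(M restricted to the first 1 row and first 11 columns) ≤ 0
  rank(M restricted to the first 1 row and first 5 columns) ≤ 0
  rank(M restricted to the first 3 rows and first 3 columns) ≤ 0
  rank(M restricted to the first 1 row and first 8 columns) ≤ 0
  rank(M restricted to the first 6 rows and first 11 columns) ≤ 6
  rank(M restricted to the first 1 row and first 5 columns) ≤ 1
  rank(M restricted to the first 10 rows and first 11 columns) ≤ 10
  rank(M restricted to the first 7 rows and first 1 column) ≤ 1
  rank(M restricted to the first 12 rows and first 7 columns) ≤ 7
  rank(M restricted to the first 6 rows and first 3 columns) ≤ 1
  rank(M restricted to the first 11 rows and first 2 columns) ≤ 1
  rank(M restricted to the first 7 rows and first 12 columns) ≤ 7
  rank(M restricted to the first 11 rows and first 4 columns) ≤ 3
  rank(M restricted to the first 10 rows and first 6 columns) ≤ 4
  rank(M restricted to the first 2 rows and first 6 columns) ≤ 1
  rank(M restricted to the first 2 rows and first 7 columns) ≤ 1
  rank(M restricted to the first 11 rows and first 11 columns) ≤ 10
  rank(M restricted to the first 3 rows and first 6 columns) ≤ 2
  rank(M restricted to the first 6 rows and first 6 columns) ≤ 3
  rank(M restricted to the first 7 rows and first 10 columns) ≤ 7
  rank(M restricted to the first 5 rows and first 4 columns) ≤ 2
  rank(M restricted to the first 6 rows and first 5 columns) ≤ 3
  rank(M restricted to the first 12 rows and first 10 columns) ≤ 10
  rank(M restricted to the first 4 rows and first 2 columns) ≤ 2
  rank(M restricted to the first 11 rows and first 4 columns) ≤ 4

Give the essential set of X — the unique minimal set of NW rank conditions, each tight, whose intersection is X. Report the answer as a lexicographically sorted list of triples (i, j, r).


The tightest implied rank at each (i,j), from the 30 conditions:

  0, 0, 0, 0, 0, 0, 0, 0, 0, 0, 0, 1
  0, 0, 0, 1, 1, 1, 1, 1, 1, 1, 1, 2
  0, 0, 0, 1, 1, 1, 2, 2, 2, 2, 2, 3
  1, 1, 1, 2, 2, 2, 3, 3, 3, 3, 3, 4
  1, 1, 1, 2, 3, 3, 4, 4, 4, 4, 4, 5
  1, 1, 1, 2, 3, 3, 4, 4, 4, 5, 5, 6
  1, 1, 2, 3, 4, 4, 5, 5, 5, 6, 6, 7
  1, 1, 2, 3, 4, 4, 5, 6, 6, 7, 7, 8
  1, 1, 2, 3, 4, 4, 5, 6, 7, 8, 8, 9
  1, 1, 2, 3, 4, 4, 5, 6, 7, 8, 9, 10
  1, 1, 2, 3, 4, 5, 6, 7, 8, 9, 10, 11
  1, 2, 3, 4, 5, 6, 7, 8, 9, 10, 11, 12

reading off 1-entries of Δ²R: w = (12, 4, 7, 1, 5, 10, 3, 8, 9, 11, 6, 2).

Rothe diagram D(w) (34 cells), 8 SE-corners (essential conditions):

[(1, 11, 0), (3, 3, 0), (3, 6, 1), (6, 3, 1), (6, 6, 3), (6, 9, 4), (10, 6, 4), (11, 2, 1)]


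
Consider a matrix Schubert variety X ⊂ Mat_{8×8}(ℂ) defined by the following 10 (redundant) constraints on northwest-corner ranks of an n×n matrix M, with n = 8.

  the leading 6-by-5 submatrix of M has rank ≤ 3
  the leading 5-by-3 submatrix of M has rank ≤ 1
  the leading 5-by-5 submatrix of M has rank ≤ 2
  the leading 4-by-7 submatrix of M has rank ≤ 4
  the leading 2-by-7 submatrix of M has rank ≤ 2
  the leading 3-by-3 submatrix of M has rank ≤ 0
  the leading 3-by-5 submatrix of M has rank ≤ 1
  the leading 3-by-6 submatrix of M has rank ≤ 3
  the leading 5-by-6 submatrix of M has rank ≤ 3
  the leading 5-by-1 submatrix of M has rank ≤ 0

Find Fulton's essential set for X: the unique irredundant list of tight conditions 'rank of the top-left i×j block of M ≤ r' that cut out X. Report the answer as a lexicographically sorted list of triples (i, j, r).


Rank table r_w(8×8) implied by the 10 constraints:

  i=1: 0, 0, 0, 1, 1, 1, 1, 1
  i=2: 0, 0, 0, 1, 1, 2, 2, 2
  i=3: 0, 0, 0, 1, 1, 2, 3, 3
  i=4: 0, 1, 1, 2, 2, 3, 4, 4
  i=5: 0, 1, 1, 2, 2, 3, 4, 5
  i=6: 1, 2, 2, 3, 3, 4, 5, 6
  i=7: 1, 2, 3, 4, 4, 5, 6, 7
  i=8: 1, 2, 3, 4, 5, 6, 7, 8

reading off 1-entries of Δ²R: w = (4, 6, 7, 2, 8, 1, 3, 5).

D(w) has 15 cells with 5 SE-corners; essential set:

[(3, 3, 0), (3, 5, 1), (5, 1, 0), (5, 3, 1), (5, 5, 2)]


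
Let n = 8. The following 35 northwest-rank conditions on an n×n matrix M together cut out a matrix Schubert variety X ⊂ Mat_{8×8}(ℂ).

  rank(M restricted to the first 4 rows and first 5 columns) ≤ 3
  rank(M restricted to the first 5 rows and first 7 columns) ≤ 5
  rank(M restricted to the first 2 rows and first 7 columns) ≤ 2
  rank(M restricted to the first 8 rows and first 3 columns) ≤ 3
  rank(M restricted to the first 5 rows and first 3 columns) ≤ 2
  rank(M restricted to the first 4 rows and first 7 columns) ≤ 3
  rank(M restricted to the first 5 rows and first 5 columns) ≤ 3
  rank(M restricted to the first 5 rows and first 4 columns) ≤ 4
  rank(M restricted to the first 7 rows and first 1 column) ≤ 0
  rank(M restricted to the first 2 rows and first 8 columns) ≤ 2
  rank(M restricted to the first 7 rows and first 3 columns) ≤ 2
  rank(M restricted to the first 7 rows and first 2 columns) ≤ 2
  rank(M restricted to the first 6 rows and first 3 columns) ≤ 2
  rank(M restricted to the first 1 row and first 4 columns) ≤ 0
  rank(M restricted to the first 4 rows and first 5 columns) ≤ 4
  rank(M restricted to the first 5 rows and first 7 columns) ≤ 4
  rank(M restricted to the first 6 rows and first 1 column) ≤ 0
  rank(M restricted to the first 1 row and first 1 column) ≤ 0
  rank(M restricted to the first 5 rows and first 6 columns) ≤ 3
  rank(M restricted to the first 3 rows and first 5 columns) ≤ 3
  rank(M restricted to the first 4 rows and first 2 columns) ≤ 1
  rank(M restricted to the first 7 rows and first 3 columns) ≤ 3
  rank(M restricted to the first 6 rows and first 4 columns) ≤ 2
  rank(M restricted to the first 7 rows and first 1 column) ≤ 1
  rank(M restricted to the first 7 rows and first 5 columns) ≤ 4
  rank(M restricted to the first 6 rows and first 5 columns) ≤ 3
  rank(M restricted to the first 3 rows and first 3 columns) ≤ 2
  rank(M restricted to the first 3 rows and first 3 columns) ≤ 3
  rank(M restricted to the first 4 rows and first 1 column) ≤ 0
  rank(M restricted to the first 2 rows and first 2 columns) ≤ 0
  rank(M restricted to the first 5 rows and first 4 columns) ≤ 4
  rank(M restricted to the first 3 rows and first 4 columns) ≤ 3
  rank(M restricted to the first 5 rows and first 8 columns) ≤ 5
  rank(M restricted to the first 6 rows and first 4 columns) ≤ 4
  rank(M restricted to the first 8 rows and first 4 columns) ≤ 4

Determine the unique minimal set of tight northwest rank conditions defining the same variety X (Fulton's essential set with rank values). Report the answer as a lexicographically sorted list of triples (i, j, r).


Computing R[i][j] = min implied NW-rank bound (n=8, 35 conditions):

  i=1: 0 0 0 0 1 1 1 1
  i=2: 0 0 1 1 2 2 2 2
  i=3: 0 1 2 2 3 3 3 3
  i=4: 0 1 2 2 3 3 3 4
  i=5: 0 1 2 2 3 3 4 5
  i=6: 0 1 2 2 3 4 5 6
  i=7: 0 1 2 3 4 5 6 7
  i=8: 1 2 3 4 5 6 7 8

second differences of R give the permutation w = (5, 3, 2, 8, 7, 6, 4, 1).

Fulton essential set (6 of the 17 Rothe cells):

[(1, 4, 0), (2, 2, 0), (4, 7, 3), (5, 6, 3), (6, 4, 2), (7, 1, 0)]


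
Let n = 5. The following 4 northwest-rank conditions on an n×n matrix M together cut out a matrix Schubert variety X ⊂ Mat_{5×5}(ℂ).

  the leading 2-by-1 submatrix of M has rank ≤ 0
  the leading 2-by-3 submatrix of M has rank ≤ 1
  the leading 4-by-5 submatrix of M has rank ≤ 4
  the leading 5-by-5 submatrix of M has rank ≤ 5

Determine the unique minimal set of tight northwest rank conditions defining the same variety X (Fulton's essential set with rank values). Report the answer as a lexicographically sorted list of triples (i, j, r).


Propagating the 4 rank bounds to every northwest block:

  i=1: 0, 1, 1, 1, 1
  i=2: 0, 1, 1, 2, 2
  i=3: 1, 2, 2, 3, 3
  i=4: 1, 2, 3, 4, 4
  i=5: 1, 2, 3, 4, 5

giving w = (2, 4, 1, 3, 5) via Δ²R.

|D(w)|=3, |Ess(w)|=2:

[(2, 1, 0), (2, 3, 1)]


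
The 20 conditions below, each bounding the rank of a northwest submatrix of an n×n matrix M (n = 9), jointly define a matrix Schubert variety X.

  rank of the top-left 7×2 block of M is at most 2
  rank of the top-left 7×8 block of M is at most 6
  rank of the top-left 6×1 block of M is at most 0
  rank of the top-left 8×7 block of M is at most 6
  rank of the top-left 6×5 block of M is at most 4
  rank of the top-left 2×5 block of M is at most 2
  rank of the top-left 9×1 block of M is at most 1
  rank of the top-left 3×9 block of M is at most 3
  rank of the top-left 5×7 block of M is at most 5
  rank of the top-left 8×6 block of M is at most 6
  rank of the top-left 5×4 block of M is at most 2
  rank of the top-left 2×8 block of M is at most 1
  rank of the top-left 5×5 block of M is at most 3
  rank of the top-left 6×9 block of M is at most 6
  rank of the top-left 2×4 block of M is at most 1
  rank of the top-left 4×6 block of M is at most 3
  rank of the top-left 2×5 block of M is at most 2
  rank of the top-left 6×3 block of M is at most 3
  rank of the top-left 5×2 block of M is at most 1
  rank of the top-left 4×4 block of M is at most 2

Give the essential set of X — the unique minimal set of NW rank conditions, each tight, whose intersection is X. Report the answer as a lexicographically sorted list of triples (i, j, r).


Reconstructing r_w from the 20 given conditions:

  0, 1, 1, 1, 1, 1, 1, 1, 1
  0, 1, 1, 1, 1, 1, 1, 1, 2
  0, 1, 2, 2, 2, 2, 2, 2, 3
  0, 1, 2, 2, 3, 3, 3, 3, 4
  0, 1, 2, 2, 3, 4, 4, 4, 5
  0, 1, 2, 3, 4, 5, 5, 5, 6
  1, 2, 3, 4, 5, 6, 6, 6, 7
  1, 2, 3, 4, 5, 6, 6, 7, 8
  1, 2, 3, 4, 5, 6, 7, 8, 9

second differences of R give the permutation w = (2, 9, 3, 5, 6, 4, 1, 8, 7).

Fulton essential set (4 of the 15 Rothe cells):

[(2, 8, 1), (5, 4, 2), (6, 1, 0), (8, 7, 6)]


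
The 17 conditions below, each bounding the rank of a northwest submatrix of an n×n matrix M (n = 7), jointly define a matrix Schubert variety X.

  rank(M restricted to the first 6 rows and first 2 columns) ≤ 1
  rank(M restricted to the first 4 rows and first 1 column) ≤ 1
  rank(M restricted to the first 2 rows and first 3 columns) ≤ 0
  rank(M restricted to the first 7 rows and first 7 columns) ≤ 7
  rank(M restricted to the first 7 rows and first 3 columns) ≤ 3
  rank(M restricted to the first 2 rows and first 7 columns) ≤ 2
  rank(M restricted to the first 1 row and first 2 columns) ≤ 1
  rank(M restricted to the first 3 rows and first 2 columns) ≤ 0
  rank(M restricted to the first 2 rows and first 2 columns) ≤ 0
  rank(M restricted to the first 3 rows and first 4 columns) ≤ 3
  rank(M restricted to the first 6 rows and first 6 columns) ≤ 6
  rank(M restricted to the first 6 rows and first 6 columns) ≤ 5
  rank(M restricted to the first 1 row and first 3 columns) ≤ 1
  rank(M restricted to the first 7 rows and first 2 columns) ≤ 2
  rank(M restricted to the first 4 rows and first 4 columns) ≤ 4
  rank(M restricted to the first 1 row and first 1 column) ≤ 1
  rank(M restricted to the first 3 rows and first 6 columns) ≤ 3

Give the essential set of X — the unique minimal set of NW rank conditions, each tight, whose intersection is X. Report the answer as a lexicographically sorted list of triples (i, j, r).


Rank table r_w(7×7) implied by the 17 constraints:

  0  0  0  1  1  1  1
  0  0  0  1  2  2  2
  0  0  1  2  3  3  3
  1  1  2  3  4  4  4
  1  1  2  3  4  5  5
  1  1  2  3  4  5  6
  1  2  3  4  5  6  7

so w = (4, 5, 3, 1, 6, 7, 2).

Fulton essential set (3 of the 10 Rothe cells):

[(2, 3, 0), (3, 2, 0), (6, 2, 1)]
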